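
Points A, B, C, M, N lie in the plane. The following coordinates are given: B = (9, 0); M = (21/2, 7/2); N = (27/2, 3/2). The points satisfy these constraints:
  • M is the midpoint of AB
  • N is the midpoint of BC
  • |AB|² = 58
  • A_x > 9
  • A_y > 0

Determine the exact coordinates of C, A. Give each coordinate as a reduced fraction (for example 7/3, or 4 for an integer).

1. A_x = 12  [A = 2·M−B = 2·(21/2, 7/2)−(9, 0)]
2. A_y = 7  [A = 2·M−B = 2·(21/2, 7/2)−(9, 0)]
   so A = (12, 7)
3. C_x = 18  [C = 2·N−B = 2·(27/2, 3/2)−(9, 0)]
4. C_y = 3  [C = 2·N−B = 2·(27/2, 3/2)−(9, 0)]
   so C = (18, 3)

C = (18, 3)
A = (12, 7)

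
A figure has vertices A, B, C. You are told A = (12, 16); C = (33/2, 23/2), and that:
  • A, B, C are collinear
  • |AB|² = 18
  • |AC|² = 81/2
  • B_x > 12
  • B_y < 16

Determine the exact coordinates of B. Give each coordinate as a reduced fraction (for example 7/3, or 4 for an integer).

B = (15, 13)

1. B_x = 15  [[A, B, C are collinear ⇒ -9/2x-9/2y+126=0] ∩ [|B−(12, 16)|²=18]]
2. B_y = 13  [[A, B, C are collinear ⇒ -9/2x-9/2y+126=0] ∩ [|B−(12, 16)|²=18]]
   so B = (15, 13)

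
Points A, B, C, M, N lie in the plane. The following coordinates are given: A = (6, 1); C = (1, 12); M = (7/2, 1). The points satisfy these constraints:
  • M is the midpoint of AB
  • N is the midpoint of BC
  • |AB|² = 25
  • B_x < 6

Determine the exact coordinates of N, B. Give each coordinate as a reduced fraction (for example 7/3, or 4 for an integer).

1. B_x = 1  [B = 2·M−A = 2·(7/2, 1)−(6, 1)]
2. B_y = 1  [B = 2·M−A = 2·(7/2, 1)−(6, 1)]
   so B = (1, 1)
3. N_x = 1  [2·N = B+C = (1, 1)+(1, 12)]
4. N_y = 13/2  [2·N = B+C = (1, 1)+(1, 12)]
   so N = (1, 13/2)

N = (1, 13/2)
B = (1, 1)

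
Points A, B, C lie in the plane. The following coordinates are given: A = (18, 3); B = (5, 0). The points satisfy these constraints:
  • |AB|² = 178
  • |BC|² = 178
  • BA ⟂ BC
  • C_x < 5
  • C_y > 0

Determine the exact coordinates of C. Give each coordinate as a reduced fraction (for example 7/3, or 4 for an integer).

C = (2, 13)

1. C_x = 2  [[BA ⟂ BC ⇒ 13x+3y-65=0] ∩ [|C−(5, 0)|²=178]]
2. C_y = 13  [[BA ⟂ BC ⇒ 13x+3y-65=0] ∩ [|C−(5, 0)|²=178]]
   so C = (2, 13)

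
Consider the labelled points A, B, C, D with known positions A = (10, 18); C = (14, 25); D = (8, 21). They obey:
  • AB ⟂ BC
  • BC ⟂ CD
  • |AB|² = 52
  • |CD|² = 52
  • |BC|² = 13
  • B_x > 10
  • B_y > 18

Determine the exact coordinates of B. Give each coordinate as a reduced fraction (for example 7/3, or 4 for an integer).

B = (16, 22)

1. B_x = 16  [[BC ⟂ CD ⇒ 6x+4y-184=0] ∩ [|B−(10, 18)|²=52]]
2. B_y = 22  [[BC ⟂ CD ⇒ 6x+4y-184=0] ∩ [|B−(10, 18)|²=52]]
   so B = (16, 22)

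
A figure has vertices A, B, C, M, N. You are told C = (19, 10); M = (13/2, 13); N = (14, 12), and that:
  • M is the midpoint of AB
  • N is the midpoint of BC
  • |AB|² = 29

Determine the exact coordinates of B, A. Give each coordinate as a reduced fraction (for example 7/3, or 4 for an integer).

B = (9, 14)
A = (4, 12)

1. B_x = 9  [B = 2·N−C = 2·(14, 12)−(19, 10)]
2. B_y = 14  [B = 2·N−C = 2·(14, 12)−(19, 10)]
   so B = (9, 14)
3. A_x = 4  [A = 2·M−B = 2·(13/2, 13)−(9, 14)]
4. A_y = 12  [A = 2·M−B = 2·(13/2, 13)−(9, 14)]
   so A = (4, 12)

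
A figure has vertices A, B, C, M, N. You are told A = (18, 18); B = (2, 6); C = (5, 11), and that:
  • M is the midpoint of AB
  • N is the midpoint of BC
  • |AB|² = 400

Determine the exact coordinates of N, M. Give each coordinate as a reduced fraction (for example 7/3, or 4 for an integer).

N = (7/2, 17/2)
M = (10, 12)

1. M_x = 10  [2·M = A+B = (18, 18)+(2, 6)]
2. M_y = 12  [2·M = A+B = (18, 18)+(2, 6)]
   so M = (10, 12)
3. N_x = 7/2  [2·N = B+C = (2, 6)+(5, 11)]
4. N_y = 17/2  [2·N = B+C = (2, 6)+(5, 11)]
   so N = (7/2, 17/2)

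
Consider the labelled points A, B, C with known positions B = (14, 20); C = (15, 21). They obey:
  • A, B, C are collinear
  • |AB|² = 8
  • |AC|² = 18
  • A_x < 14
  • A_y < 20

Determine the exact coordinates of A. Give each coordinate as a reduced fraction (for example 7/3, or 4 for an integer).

1. A_x = 12  [[A, B, C are collinear ⇒ -1x+1y-6=0] ∩ [|A−(14, 20)|²=8]]
2. A_y = 18  [[A, B, C are collinear ⇒ -1x+1y-6=0] ∩ [|A−(14, 20)|²=8]]
   so A = (12, 18)

A = (12, 18)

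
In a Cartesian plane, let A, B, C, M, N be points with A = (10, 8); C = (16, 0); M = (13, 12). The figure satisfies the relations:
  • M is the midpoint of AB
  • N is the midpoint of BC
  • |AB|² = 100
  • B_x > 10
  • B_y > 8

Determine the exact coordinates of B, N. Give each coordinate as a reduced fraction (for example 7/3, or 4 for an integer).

1. B_x = 16  [B = 2·M−A = 2·(13, 12)−(10, 8)]
2. B_y = 16  [B = 2·M−A = 2·(13, 12)−(10, 8)]
   so B = (16, 16)
3. N_x = 16  [2·N = B+C = (16, 16)+(16, 0)]
4. N_y = 8  [2·N = B+C = (16, 16)+(16, 0)]
   so N = (16, 8)

B = (16, 16)
N = (16, 8)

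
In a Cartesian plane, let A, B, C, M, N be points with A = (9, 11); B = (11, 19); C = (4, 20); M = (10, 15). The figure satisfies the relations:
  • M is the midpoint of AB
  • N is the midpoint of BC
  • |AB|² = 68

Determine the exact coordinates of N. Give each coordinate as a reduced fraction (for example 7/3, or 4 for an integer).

N = (15/2, 39/2)

1. N_x = 15/2  [2·N = B+C = (11, 19)+(4, 20)]
2. N_y = 39/2  [2·N = B+C = (11, 19)+(4, 20)]
   so N = (15/2, 39/2)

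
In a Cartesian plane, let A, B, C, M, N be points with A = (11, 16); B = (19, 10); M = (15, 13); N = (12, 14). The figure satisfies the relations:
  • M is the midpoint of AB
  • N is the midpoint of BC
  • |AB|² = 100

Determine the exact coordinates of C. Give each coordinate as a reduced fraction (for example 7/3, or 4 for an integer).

1. C_x = 5  [C = 2·N−B = 2·(12, 14)−(19, 10)]
2. C_y = 18  [C = 2·N−B = 2·(12, 14)−(19, 10)]
   so C = (5, 18)

C = (5, 18)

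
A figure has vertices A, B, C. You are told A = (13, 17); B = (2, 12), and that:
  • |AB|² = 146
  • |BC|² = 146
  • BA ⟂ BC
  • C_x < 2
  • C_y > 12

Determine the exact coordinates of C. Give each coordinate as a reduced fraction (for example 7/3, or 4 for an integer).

1. C_x = -3  [[BA ⟂ BC ⇒ 11x+5y-82=0] ∩ [|C−(2, 12)|²=146]]
2. C_y = 23  [[BA ⟂ BC ⇒ 11x+5y-82=0] ∩ [|C−(2, 12)|²=146]]
   so C = (-3, 23)

C = (-3, 23)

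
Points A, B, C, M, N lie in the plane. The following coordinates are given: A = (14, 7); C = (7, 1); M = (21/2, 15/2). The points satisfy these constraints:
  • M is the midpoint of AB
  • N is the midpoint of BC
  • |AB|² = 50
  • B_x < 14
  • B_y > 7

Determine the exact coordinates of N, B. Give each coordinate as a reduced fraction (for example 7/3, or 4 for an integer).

N = (7, 9/2)
B = (7, 8)

1. B_x = 7  [B = 2·M−A = 2·(21/2, 15/2)−(14, 7)]
2. B_y = 8  [B = 2·M−A = 2·(21/2, 15/2)−(14, 7)]
   so B = (7, 8)
3. N_x = 7  [2·N = B+C = (7, 8)+(7, 1)]
4. N_y = 9/2  [2·N = B+C = (7, 8)+(7, 1)]
   so N = (7, 9/2)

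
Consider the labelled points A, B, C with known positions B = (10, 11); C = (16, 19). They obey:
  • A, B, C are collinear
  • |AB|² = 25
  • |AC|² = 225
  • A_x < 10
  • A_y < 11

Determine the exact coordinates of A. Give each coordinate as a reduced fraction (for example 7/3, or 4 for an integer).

1. A_x = 7  [[A, B, C are collinear ⇒ -8x+6y+14=0] ∩ [|A−(10, 11)|²=25]]
2. A_y = 7  [[A, B, C are collinear ⇒ -8x+6y+14=0] ∩ [|A−(10, 11)|²=25]]
   so A = (7, 7)

A = (7, 7)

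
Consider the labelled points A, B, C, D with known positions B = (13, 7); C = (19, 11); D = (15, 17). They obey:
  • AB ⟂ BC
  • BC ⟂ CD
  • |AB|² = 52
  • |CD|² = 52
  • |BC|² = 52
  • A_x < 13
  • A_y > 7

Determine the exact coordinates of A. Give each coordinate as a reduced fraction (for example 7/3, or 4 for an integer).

1. A_x = 9  [[AB ⟂ BC ⇒ -6x-4y+106=0] ∩ [|A−(13, 7)|²=52]]
2. A_y = 13  [[AB ⟂ BC ⇒ -6x-4y+106=0] ∩ [|A−(13, 7)|²=52]]
   so A = (9, 13)

A = (9, 13)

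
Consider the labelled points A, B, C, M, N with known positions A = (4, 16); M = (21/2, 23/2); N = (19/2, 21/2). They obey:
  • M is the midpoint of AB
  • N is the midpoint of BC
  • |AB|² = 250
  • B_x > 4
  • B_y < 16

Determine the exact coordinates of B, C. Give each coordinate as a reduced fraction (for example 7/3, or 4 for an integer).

1. B_x = 17  [B = 2·M−A = 2·(21/2, 23/2)−(4, 16)]
2. B_y = 7  [B = 2·M−A = 2·(21/2, 23/2)−(4, 16)]
   so B = (17, 7)
3. C_x = 2  [C = 2·N−B = 2·(19/2, 21/2)−(17, 7)]
4. C_y = 14  [C = 2·N−B = 2·(19/2, 21/2)−(17, 7)]
   so C = (2, 14)

B = (17, 7)
C = (2, 14)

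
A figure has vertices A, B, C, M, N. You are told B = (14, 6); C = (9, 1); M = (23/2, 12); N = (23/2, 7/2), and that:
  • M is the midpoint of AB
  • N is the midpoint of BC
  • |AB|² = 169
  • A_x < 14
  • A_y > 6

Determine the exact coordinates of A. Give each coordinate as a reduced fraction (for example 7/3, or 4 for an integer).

A = (9, 18)

1. A_x = 9  [A = 2·M−B = 2·(23/2, 12)−(14, 6)]
2. A_y = 18  [A = 2·M−B = 2·(23/2, 12)−(14, 6)]
   so A = (9, 18)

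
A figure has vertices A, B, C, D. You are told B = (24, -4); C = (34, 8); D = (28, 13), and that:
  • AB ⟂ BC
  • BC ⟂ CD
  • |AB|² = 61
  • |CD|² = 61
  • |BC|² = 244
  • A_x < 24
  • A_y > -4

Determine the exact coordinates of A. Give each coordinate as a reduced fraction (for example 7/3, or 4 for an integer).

1. A_x = 18  [[AB ⟂ BC ⇒ -10x-12y+192=0] ∩ [|A−(24, -4)|²=61]]
2. A_y = 1  [[AB ⟂ BC ⇒ -10x-12y+192=0] ∩ [|A−(24, -4)|²=61]]
   so A = (18, 1)

A = (18, 1)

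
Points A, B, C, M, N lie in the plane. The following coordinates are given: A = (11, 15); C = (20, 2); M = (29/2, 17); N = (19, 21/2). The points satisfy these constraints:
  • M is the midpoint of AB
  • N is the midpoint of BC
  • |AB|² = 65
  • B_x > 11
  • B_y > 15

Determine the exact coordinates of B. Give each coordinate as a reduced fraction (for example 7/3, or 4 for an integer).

B = (18, 19)

1. B_x = 18  [B = 2·M−A = 2·(29/2, 17)−(11, 15)]
2. B_y = 19  [B = 2·M−A = 2·(29/2, 17)−(11, 15)]
   so B = (18, 19)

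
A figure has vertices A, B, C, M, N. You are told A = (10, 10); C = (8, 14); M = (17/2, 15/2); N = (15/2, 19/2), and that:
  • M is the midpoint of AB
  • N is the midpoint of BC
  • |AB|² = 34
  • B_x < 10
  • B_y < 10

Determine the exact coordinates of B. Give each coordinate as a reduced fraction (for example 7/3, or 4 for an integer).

1. B_x = 7  [B = 2·M−A = 2·(17/2, 15/2)−(10, 10)]
2. B_y = 5  [B = 2·M−A = 2·(17/2, 15/2)−(10, 10)]
   so B = (7, 5)

B = (7, 5)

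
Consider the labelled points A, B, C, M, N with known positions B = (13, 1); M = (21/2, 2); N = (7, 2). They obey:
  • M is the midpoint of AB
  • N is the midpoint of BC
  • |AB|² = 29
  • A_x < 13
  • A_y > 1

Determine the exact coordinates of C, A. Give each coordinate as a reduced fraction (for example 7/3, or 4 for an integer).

1. A_x = 8  [A = 2·M−B = 2·(21/2, 2)−(13, 1)]
2. A_y = 3  [A = 2·M−B = 2·(21/2, 2)−(13, 1)]
   so A = (8, 3)
3. C_x = 1  [C = 2·N−B = 2·(7, 2)−(13, 1)]
4. C_y = 3  [C = 2·N−B = 2·(7, 2)−(13, 1)]
   so C = (1, 3)

C = (1, 3)
A = (8, 3)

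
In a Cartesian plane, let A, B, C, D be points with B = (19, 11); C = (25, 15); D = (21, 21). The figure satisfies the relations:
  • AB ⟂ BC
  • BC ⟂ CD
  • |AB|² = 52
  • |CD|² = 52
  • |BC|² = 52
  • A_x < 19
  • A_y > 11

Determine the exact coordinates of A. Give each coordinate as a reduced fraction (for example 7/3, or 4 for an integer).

1. A_x = 15  [[AB ⟂ BC ⇒ -6x-4y+158=0] ∩ [|A−(19, 11)|²=52]]
2. A_y = 17  [[AB ⟂ BC ⇒ -6x-4y+158=0] ∩ [|A−(19, 11)|²=52]]
   so A = (15, 17)

A = (15, 17)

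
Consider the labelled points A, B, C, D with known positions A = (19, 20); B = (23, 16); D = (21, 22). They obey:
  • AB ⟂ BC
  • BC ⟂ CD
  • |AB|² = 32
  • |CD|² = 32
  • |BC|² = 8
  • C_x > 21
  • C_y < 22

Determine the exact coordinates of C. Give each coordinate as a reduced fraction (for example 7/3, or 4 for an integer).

C = (25, 18)

1. C_x = 25  [[AB ⟂ BC ⇒ 4x-4y-28=0] ∩ [|C−(21, 22)|²=32]]
2. C_y = 18  [[AB ⟂ BC ⇒ 4x-4y-28=0] ∩ [|C−(21, 22)|²=32]]
   so C = (25, 18)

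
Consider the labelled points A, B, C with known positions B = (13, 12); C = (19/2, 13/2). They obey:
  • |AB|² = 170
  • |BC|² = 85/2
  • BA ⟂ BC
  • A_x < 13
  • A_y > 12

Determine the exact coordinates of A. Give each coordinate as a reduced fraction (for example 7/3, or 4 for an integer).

A = (2, 19)

1. A_x = 2  [[BA ⟂ BC ⇒ -7/2x-11/2y+223/2=0] ∩ [|A−(13, 12)|²=170]]
2. A_y = 19  [[BA ⟂ BC ⇒ -7/2x-11/2y+223/2=0] ∩ [|A−(13, 12)|²=170]]
   so A = (2, 19)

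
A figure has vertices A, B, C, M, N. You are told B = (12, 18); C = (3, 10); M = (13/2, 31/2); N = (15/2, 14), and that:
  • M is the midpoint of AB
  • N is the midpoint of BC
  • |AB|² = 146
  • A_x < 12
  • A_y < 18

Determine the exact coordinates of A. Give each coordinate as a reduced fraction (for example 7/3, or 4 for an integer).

1. A_x = 1  [A = 2·M−B = 2·(13/2, 31/2)−(12, 18)]
2. A_y = 13  [A = 2·M−B = 2·(13/2, 31/2)−(12, 18)]
   so A = (1, 13)

A = (1, 13)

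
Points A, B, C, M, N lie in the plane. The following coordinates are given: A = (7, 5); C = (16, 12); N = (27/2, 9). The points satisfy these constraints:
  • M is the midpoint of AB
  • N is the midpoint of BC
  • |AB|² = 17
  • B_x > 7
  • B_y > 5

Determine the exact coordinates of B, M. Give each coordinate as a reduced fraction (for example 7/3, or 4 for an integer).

B = (11, 6)
M = (9, 11/2)

1. B_x = 11  [B = 2·N−C = 2·(27/2, 9)−(16, 12)]
2. B_y = 6  [B = 2·N−C = 2·(27/2, 9)−(16, 12)]
   so B = (11, 6)
3. M_x = 9  [2·M = A+B = (7, 5)+(11, 6)]
4. M_y = 11/2  [2·M = A+B = (7, 5)+(11, 6)]
   so M = (9, 11/2)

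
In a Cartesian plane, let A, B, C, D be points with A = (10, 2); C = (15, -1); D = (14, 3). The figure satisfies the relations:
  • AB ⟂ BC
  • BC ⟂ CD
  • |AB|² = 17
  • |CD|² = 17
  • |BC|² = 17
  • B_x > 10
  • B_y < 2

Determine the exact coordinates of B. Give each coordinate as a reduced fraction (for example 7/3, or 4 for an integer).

B = (11, -2)

1. B_x = 11  [[BC ⟂ CD ⇒ 1x-4y-19=0] ∩ [|B−(10, 2)|²=17]]
2. B_y = -2  [[BC ⟂ CD ⇒ 1x-4y-19=0] ∩ [|B−(10, 2)|²=17]]
   so B = (11, -2)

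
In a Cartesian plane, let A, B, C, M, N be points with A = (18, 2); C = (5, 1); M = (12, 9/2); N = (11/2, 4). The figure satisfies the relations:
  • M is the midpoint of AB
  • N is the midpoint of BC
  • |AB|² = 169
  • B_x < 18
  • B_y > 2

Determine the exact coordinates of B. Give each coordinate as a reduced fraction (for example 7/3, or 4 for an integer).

1. B_x = 6  [B = 2·M−A = 2·(12, 9/2)−(18, 2)]
2. B_y = 7  [B = 2·M−A = 2·(12, 9/2)−(18, 2)]
   so B = (6, 7)

B = (6, 7)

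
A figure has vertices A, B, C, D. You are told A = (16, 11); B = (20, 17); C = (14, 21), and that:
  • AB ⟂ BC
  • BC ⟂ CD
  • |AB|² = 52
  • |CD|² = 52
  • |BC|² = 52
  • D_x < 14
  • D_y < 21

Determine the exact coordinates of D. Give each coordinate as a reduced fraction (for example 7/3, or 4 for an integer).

D = (10, 15)

1. D_x = 10  [[BC ⟂ CD ⇒ -6x+4y=0] ∩ [|D−(14, 21)|²=52]]
2. D_y = 15  [[BC ⟂ CD ⇒ -6x+4y=0] ∩ [|D−(14, 21)|²=52]]
   so D = (10, 15)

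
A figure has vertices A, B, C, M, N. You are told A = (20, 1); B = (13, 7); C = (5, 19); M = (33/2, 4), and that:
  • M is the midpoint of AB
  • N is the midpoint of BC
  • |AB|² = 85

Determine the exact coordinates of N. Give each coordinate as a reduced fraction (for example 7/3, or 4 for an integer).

1. N_x = 9  [2·N = B+C = (13, 7)+(5, 19)]
2. N_y = 13  [2·N = B+C = (13, 7)+(5, 19)]
   so N = (9, 13)

N = (9, 13)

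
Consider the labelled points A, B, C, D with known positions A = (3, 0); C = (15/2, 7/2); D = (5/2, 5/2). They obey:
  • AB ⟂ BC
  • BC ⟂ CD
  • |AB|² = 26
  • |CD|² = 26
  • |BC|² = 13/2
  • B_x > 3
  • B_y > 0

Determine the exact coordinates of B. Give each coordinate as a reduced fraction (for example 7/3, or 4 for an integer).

B = (8, 1)

1. B_x = 8  [[BC ⟂ CD ⇒ 5x+1y-41=0] ∩ [|B−(3, 0)|²=26]]
2. B_y = 1  [[BC ⟂ CD ⇒ 5x+1y-41=0] ∩ [|B−(3, 0)|²=26]]
   so B = (8, 1)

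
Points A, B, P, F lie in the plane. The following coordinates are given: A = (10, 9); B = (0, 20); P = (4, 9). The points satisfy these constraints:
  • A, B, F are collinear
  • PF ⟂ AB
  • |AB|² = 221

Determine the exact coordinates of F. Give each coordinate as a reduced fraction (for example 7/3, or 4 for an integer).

1. F_x = 1610/221  [[A, B, F are collinear ⇒ -11x-10y+200=0] ∩ [PF ⟂ AB ⇒ -10x+11y-59=0]]
2. F_y = 2649/221  [[A, B, F are collinear ⇒ -11x-10y+200=0] ∩ [PF ⟂ AB ⇒ -10x+11y-59=0]]
   so F = (1610/221, 2649/221)

F = (1610/221, 2649/221)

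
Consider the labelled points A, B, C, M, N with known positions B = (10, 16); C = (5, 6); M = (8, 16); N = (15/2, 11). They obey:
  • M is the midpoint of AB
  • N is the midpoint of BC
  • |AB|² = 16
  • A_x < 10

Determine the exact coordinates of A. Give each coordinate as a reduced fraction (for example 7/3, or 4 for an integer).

A = (6, 16)

1. A_x = 6  [A = 2·M−B = 2·(8, 16)−(10, 16)]
2. A_y = 16  [A = 2·M−B = 2·(8, 16)−(10, 16)]
   so A = (6, 16)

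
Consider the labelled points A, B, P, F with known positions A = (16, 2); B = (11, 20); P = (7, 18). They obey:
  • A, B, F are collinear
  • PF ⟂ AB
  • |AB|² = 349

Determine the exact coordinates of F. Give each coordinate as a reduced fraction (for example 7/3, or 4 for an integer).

1. F_x = 3919/349  [[A, B, F are collinear ⇒ -18x-5y+298=0] ∩ [PF ⟂ AB ⇒ -5x+18y-289=0]]
2. F_y = 6692/349  [[A, B, F are collinear ⇒ -18x-5y+298=0] ∩ [PF ⟂ AB ⇒ -5x+18y-289=0]]
   so F = (3919/349, 6692/349)

F = (3919/349, 6692/349)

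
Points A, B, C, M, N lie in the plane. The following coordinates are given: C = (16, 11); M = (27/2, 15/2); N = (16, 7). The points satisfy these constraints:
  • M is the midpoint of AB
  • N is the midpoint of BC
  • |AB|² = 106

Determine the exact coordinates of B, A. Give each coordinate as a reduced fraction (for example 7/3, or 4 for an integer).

B = (16, 3)
A = (11, 12)

1. B_x = 16  [B = 2·N−C = 2·(16, 7)−(16, 11)]
2. B_y = 3  [B = 2·N−C = 2·(16, 7)−(16, 11)]
   so B = (16, 3)
3. A_x = 11  [A = 2·M−B = 2·(27/2, 15/2)−(16, 3)]
4. A_y = 12  [A = 2·M−B = 2·(27/2, 15/2)−(16, 3)]
   so A = (11, 12)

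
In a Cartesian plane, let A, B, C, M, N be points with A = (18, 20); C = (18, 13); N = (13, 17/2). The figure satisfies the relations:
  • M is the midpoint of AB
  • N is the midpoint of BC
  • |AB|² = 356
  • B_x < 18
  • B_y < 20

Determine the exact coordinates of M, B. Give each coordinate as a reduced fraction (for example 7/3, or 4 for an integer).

1. B_x = 8  [B = 2·N−C = 2·(13, 17/2)−(18, 13)]
2. B_y = 4  [B = 2·N−C = 2·(13, 17/2)−(18, 13)]
   so B = (8, 4)
3. M_x = 13  [2·M = A+B = (18, 20)+(8, 4)]
4. M_y = 12  [2·M = A+B = (18, 20)+(8, 4)]
   so M = (13, 12)

M = (13, 12)
B = (8, 4)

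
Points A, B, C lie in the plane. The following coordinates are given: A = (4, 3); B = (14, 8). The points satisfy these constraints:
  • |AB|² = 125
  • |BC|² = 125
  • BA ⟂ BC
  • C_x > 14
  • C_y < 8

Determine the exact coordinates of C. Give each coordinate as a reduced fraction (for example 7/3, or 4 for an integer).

1. C_x = 19  [[BA ⟂ BC ⇒ -10x-5y+180=0] ∩ [|C−(14, 8)|²=125]]
2. C_y = -2  [[BA ⟂ BC ⇒ -10x-5y+180=0] ∩ [|C−(14, 8)|²=125]]
   so C = (19, -2)

C = (19, -2)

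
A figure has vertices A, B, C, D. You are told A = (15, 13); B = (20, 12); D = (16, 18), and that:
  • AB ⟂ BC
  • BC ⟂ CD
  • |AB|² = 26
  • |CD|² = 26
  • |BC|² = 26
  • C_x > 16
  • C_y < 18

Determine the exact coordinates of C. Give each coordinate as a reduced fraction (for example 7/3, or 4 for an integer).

1. C_x = 21  [[AB ⟂ BC ⇒ 5x-1y-88=0] ∩ [|C−(16, 18)|²=26]]
2. C_y = 17  [[AB ⟂ BC ⇒ 5x-1y-88=0] ∩ [|C−(16, 18)|²=26]]
   so C = (21, 17)

C = (21, 17)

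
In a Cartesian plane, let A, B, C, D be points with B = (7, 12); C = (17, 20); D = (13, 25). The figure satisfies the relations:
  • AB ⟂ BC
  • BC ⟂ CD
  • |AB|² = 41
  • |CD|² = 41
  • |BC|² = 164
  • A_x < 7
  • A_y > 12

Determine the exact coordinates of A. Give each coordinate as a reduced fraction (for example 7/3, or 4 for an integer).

A = (3, 17)

1. A_x = 3  [[AB ⟂ BC ⇒ -10x-8y+166=0] ∩ [|A−(7, 12)|²=41]]
2. A_y = 17  [[AB ⟂ BC ⇒ -10x-8y+166=0] ∩ [|A−(7, 12)|²=41]]
   so A = (3, 17)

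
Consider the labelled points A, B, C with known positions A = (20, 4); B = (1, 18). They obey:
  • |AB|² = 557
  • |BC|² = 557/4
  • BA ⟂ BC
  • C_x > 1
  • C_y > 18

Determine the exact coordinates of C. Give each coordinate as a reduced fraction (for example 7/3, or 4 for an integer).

C = (8, 55/2)

1. C_x = 8  [[BA ⟂ BC ⇒ 19x-14y+233=0] ∩ [|C−(1, 18)|²=557/4]]
2. C_y = 55/2  [[BA ⟂ BC ⇒ 19x-14y+233=0] ∩ [|C−(1, 18)|²=557/4]]
   so C = (8, 55/2)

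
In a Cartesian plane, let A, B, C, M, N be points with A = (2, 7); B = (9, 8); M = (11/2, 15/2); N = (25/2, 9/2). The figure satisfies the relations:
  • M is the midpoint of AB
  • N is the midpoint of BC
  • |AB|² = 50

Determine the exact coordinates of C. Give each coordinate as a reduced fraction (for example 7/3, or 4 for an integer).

1. C_x = 16  [C = 2·N−B = 2·(25/2, 9/2)−(9, 8)]
2. C_y = 1  [C = 2·N−B = 2·(25/2, 9/2)−(9, 8)]
   so C = (16, 1)

C = (16, 1)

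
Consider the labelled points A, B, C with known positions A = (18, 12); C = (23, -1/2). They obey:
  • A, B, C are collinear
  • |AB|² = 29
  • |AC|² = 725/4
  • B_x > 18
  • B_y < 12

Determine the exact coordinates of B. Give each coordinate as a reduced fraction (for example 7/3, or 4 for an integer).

B = (20, 7)

1. B_x = 20  [[A, B, C are collinear ⇒ -25/2x-5y+285=0] ∩ [|B−(18, 12)|²=29]]
2. B_y = 7  [[A, B, C are collinear ⇒ -25/2x-5y+285=0] ∩ [|B−(18, 12)|²=29]]
   so B = (20, 7)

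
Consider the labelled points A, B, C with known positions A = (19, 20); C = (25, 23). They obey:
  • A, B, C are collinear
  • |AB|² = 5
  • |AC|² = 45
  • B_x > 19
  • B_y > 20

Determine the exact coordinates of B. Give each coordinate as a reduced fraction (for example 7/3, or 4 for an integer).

B = (21, 21)

1. B_x = 21  [[A, B, C are collinear ⇒ 3x-6y+63=0] ∩ [|B−(19, 20)|²=5]]
2. B_y = 21  [[A, B, C are collinear ⇒ 3x-6y+63=0] ∩ [|B−(19, 20)|²=5]]
   so B = (21, 21)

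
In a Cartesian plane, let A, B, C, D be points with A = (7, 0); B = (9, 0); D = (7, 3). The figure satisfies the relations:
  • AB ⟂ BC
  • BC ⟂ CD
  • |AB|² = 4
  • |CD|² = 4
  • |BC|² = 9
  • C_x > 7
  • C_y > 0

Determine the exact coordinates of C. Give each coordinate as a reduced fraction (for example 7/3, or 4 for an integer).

C = (9, 3)

1. C_x = 9  [[AB ⟂ BC ⇒ 2x-18=0] ∩ [|C−(7, 3)|²=4]]
2. C_y = 3  [[AB ⟂ BC ⇒ 2x-18=0] ∩ [|C−(7, 3)|²=4]]
   so C = (9, 3)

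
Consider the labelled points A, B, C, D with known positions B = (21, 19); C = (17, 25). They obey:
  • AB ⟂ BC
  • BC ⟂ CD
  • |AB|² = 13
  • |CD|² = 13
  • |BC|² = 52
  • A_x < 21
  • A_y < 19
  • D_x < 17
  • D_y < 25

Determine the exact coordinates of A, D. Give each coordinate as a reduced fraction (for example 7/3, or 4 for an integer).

1. A_x = 18  [[AB ⟂ BC ⇒ 4x-6y+30=0] ∩ [|A−(21, 19)|²=13]]
2. A_y = 17  [[AB ⟂ BC ⇒ 4x-6y+30=0] ∩ [|A−(21, 19)|²=13]]
   so A = (18, 17)
3. D_x = 14  [[BC ⟂ CD ⇒ -4x+6y-82=0] ∩ [|D−(17, 25)|²=13]]
4. D_y = 23  [[BC ⟂ CD ⇒ -4x+6y-82=0] ∩ [|D−(17, 25)|²=13]]
   so D = (14, 23)

A = (18, 17)
D = (14, 23)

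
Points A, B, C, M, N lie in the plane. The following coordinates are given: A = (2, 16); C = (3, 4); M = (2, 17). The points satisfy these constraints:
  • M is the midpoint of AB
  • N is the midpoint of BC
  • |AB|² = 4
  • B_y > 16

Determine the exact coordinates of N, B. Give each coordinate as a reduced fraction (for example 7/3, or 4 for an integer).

N = (5/2, 11)
B = (2, 18)

1. B_x = 2  [B = 2·M−A = 2·(2, 17)−(2, 16)]
2. B_y = 18  [B = 2·M−A = 2·(2, 17)−(2, 16)]
   so B = (2, 18)
3. N_x = 5/2  [2·N = B+C = (2, 18)+(3, 4)]
4. N_y = 11  [2·N = B+C = (2, 18)+(3, 4)]
   so N = (5/2, 11)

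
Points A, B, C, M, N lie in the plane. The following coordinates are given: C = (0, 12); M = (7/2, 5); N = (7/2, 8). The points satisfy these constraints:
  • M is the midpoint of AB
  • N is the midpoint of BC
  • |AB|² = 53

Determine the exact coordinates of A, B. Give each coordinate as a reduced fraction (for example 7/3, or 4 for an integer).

1. B_x = 7  [B = 2·N−C = 2·(7/2, 8)−(0, 12)]
2. B_y = 4  [B = 2·N−C = 2·(7/2, 8)−(0, 12)]
   so B = (7, 4)
3. A_x = 0  [A = 2·M−B = 2·(7/2, 5)−(7, 4)]
4. A_y = 6  [A = 2·M−B = 2·(7/2, 5)−(7, 4)]
   so A = (0, 6)

A = (0, 6)
B = (7, 4)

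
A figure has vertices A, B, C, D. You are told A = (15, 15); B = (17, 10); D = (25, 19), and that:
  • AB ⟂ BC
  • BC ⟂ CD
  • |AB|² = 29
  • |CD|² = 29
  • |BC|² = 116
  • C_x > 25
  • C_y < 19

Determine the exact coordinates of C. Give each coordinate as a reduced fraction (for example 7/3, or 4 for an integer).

C = (27, 14)

1. C_x = 27  [[AB ⟂ BC ⇒ 2x-5y+16=0] ∩ [|C−(25, 19)|²=29]]
2. C_y = 14  [[AB ⟂ BC ⇒ 2x-5y+16=0] ∩ [|C−(25, 19)|²=29]]
   so C = (27, 14)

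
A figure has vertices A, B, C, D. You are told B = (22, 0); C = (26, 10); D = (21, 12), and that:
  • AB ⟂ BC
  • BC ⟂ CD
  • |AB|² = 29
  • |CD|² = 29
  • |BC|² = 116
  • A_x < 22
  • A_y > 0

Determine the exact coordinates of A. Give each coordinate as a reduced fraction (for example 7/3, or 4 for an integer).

A = (17, 2)

1. A_x = 17  [[AB ⟂ BC ⇒ -4x-10y+88=0] ∩ [|A−(22, 0)|²=29]]
2. A_y = 2  [[AB ⟂ BC ⇒ -4x-10y+88=0] ∩ [|A−(22, 0)|²=29]]
   so A = (17, 2)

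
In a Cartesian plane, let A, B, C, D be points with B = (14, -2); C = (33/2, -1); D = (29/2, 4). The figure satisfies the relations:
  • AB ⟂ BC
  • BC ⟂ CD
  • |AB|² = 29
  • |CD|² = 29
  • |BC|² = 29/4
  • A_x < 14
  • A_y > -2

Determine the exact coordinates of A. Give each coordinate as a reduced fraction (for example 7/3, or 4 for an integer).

A = (12, 3)

1. A_x = 12  [[AB ⟂ BC ⇒ -5/2x-1y+33=0] ∩ [|A−(14, -2)|²=29]]
2. A_y = 3  [[AB ⟂ BC ⇒ -5/2x-1y+33=0] ∩ [|A−(14, -2)|²=29]]
   so A = (12, 3)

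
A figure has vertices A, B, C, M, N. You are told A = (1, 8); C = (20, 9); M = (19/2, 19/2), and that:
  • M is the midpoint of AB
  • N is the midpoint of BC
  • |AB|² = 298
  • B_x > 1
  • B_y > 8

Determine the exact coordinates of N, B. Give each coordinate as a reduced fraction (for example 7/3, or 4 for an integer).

N = (19, 10)
B = (18, 11)

1. B_x = 18  [B = 2·M−A = 2·(19/2, 19/2)−(1, 8)]
2. B_y = 11  [B = 2·M−A = 2·(19/2, 19/2)−(1, 8)]
   so B = (18, 11)
3. N_x = 19  [2·N = B+C = (18, 11)+(20, 9)]
4. N_y = 10  [2·N = B+C = (18, 11)+(20, 9)]
   so N = (19, 10)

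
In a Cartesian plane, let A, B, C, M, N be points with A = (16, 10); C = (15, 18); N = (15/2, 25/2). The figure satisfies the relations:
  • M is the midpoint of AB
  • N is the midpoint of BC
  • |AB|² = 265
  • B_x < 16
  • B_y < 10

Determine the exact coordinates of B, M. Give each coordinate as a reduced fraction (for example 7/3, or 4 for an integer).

B = (0, 7)
M = (8, 17/2)

1. B_x = 0  [B = 2·N−C = 2·(15/2, 25/2)−(15, 18)]
2. B_y = 7  [B = 2·N−C = 2·(15/2, 25/2)−(15, 18)]
   so B = (0, 7)
3. M_x = 8  [2·M = A+B = (16, 10)+(0, 7)]
4. M_y = 17/2  [2·M = A+B = (16, 10)+(0, 7)]
   so M = (8, 17/2)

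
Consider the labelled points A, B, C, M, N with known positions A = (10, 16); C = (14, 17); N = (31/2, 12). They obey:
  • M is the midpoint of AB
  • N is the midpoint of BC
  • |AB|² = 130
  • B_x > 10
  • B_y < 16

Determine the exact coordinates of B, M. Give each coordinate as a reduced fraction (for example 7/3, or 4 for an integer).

B = (17, 7)
M = (27/2, 23/2)

1. B_x = 17  [B = 2·N−C = 2·(31/2, 12)−(14, 17)]
2. B_y = 7  [B = 2·N−C = 2·(31/2, 12)−(14, 17)]
   so B = (17, 7)
3. M_x = 27/2  [2·M = A+B = (10, 16)+(17, 7)]
4. M_y = 23/2  [2·M = A+B = (10, 16)+(17, 7)]
   so M = (27/2, 23/2)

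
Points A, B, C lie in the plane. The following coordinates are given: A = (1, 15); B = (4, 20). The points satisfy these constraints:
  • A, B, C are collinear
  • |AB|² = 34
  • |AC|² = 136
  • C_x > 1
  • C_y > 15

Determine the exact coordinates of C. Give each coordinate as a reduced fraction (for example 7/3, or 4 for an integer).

C = (7, 25)

1. C_x = 7  [[A, B, C are collinear ⇒ -5x+3y-40=0] ∩ [|C−(1, 15)|²=136]]
2. C_y = 25  [[A, B, C are collinear ⇒ -5x+3y-40=0] ∩ [|C−(1, 15)|²=136]]
   so C = (7, 25)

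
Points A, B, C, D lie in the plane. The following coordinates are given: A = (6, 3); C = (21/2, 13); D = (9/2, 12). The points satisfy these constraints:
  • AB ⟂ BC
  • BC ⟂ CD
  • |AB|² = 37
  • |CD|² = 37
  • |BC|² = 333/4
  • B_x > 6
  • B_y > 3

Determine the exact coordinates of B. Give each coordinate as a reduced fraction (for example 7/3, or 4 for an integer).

B = (12, 4)

1. B_x = 12  [[BC ⟂ CD ⇒ 6x+1y-76=0] ∩ [|B−(6, 3)|²=37]]
2. B_y = 4  [[BC ⟂ CD ⇒ 6x+1y-76=0] ∩ [|B−(6, 3)|²=37]]
   so B = (12, 4)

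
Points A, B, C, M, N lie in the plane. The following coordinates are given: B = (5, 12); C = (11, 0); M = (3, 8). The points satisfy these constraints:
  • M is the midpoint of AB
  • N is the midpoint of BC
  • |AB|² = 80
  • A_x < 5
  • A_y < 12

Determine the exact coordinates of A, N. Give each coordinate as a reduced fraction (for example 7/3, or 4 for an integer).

1. A_x = 1  [A = 2·M−B = 2·(3, 8)−(5, 12)]
2. A_y = 4  [A = 2·M−B = 2·(3, 8)−(5, 12)]
   so A = (1, 4)
3. N_x = 8  [2·N = B+C = (5, 12)+(11, 0)]
4. N_y = 6  [2·N = B+C = (5, 12)+(11, 0)]
   so N = (8, 6)

A = (1, 4)
N = (8, 6)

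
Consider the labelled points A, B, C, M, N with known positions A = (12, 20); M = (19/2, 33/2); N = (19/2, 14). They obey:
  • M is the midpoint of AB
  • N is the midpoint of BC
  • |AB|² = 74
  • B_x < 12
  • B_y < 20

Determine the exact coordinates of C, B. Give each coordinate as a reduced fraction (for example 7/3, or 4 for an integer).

C = (12, 15)
B = (7, 13)

1. B_x = 7  [B = 2·M−A = 2·(19/2, 33/2)−(12, 20)]
2. B_y = 13  [B = 2·M−A = 2·(19/2, 33/2)−(12, 20)]
   so B = (7, 13)
3. C_x = 12  [C = 2·N−B = 2·(19/2, 14)−(7, 13)]
4. C_y = 15  [C = 2·N−B = 2·(19/2, 14)−(7, 13)]
   so C = (12, 15)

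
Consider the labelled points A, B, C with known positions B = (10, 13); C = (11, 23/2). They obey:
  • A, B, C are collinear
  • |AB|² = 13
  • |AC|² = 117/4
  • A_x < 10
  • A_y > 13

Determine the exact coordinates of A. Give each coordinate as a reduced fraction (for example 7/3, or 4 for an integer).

1. A_x = 8  [[A, B, C are collinear ⇒ 3/2x+1y-28=0] ∩ [|A−(10, 13)|²=13]]
2. A_y = 16  [[A, B, C are collinear ⇒ 3/2x+1y-28=0] ∩ [|A−(10, 13)|²=13]]
   so A = (8, 16)

A = (8, 16)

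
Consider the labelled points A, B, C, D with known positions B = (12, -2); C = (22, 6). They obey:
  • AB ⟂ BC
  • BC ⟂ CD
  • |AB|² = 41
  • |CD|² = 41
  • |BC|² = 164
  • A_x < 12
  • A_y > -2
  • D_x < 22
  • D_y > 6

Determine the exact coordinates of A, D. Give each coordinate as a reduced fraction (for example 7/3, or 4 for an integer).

A = (8, 3)
D = (18, 11)

1. A_x = 8  [[AB ⟂ BC ⇒ -10x-8y+104=0] ∩ [|A−(12, -2)|²=41]]
2. A_y = 3  [[AB ⟂ BC ⇒ -10x-8y+104=0] ∩ [|A−(12, -2)|²=41]]
   so A = (8, 3)
3. D_x = 18  [[BC ⟂ CD ⇒ 10x+8y-268=0] ∩ [|D−(22, 6)|²=41]]
4. D_y = 11  [[BC ⟂ CD ⇒ 10x+8y-268=0] ∩ [|D−(22, 6)|²=41]]
   so D = (18, 11)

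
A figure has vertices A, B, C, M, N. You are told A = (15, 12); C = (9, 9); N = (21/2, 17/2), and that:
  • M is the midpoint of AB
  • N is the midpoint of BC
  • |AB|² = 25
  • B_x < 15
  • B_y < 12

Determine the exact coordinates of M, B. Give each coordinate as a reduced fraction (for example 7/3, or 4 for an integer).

1. B_x = 12  [B = 2·N−C = 2·(21/2, 17/2)−(9, 9)]
2. B_y = 8  [B = 2·N−C = 2·(21/2, 17/2)−(9, 9)]
   so B = (12, 8)
3. M_x = 27/2  [2·M = A+B = (15, 12)+(12, 8)]
4. M_y = 10  [2·M = A+B = (15, 12)+(12, 8)]
   so M = (27/2, 10)

M = (27/2, 10)
B = (12, 8)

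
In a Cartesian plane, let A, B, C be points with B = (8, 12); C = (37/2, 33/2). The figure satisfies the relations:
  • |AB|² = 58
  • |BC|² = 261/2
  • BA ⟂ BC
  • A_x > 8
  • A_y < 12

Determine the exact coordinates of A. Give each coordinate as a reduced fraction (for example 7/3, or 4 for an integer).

A = (11, 5)

1. A_x = 11  [[BA ⟂ BC ⇒ 21/2x+9/2y-138=0] ∩ [|A−(8, 12)|²=58]]
2. A_y = 5  [[BA ⟂ BC ⇒ 21/2x+9/2y-138=0] ∩ [|A−(8, 12)|²=58]]
   so A = (11, 5)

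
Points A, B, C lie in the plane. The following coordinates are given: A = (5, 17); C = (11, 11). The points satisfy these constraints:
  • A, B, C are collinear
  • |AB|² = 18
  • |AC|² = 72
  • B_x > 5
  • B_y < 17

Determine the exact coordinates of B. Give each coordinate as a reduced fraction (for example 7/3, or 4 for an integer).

B = (8, 14)

1. B_x = 8  [[A, B, C are collinear ⇒ -6x-6y+132=0] ∩ [|B−(5, 17)|²=18]]
2. B_y = 14  [[A, B, C are collinear ⇒ -6x-6y+132=0] ∩ [|B−(5, 17)|²=18]]
   so B = (8, 14)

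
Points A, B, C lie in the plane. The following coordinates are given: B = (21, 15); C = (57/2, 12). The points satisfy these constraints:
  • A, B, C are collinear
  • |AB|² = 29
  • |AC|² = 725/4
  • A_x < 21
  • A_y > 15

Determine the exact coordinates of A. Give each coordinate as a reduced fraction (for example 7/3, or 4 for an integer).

1. A_x = 16  [[A, B, C are collinear ⇒ 3x+15/2y-351/2=0] ∩ [|A−(21, 15)|²=29]]
2. A_y = 17  [[A, B, C are collinear ⇒ 3x+15/2y-351/2=0] ∩ [|A−(21, 15)|²=29]]
   so A = (16, 17)

A = (16, 17)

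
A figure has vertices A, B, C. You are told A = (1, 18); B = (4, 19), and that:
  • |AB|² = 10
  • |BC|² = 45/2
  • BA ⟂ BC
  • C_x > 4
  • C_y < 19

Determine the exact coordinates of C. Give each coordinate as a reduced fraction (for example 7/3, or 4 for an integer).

C = (11/2, 29/2)

1. C_x = 11/2  [[BA ⟂ BC ⇒ -3x-1y+31=0] ∩ [|C−(4, 19)|²=45/2]]
2. C_y = 29/2  [[BA ⟂ BC ⇒ -3x-1y+31=0] ∩ [|C−(4, 19)|²=45/2]]
   so C = (11/2, 29/2)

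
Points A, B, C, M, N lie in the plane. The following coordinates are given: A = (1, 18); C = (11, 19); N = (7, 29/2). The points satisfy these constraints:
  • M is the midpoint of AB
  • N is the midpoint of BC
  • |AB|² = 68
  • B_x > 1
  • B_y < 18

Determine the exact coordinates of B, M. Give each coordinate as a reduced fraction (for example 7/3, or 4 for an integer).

B = (3, 10)
M = (2, 14)

1. B_x = 3  [B = 2·N−C = 2·(7, 29/2)−(11, 19)]
2. B_y = 10  [B = 2·N−C = 2·(7, 29/2)−(11, 19)]
   so B = (3, 10)
3. M_x = 2  [2·M = A+B = (1, 18)+(3, 10)]
4. M_y = 14  [2·M = A+B = (1, 18)+(3, 10)]
   so M = (2, 14)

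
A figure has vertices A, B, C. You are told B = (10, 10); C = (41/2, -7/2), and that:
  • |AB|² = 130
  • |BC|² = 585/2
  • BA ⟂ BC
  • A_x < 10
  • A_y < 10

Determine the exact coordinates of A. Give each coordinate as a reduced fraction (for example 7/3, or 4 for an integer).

1. A_x = 1  [[BA ⟂ BC ⇒ 21/2x-27/2y+30=0] ∩ [|A−(10, 10)|²=130]]
2. A_y = 3  [[BA ⟂ BC ⇒ 21/2x-27/2y+30=0] ∩ [|A−(10, 10)|²=130]]
   so A = (1, 3)

A = (1, 3)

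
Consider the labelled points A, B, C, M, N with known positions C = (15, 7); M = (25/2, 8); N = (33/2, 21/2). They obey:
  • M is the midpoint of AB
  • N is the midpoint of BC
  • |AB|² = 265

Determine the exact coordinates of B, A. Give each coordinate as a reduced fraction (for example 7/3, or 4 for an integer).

B = (18, 14)
A = (7, 2)

1. B_x = 18  [B = 2·N−C = 2·(33/2, 21/2)−(15, 7)]
2. B_y = 14  [B = 2·N−C = 2·(33/2, 21/2)−(15, 7)]
   so B = (18, 14)
3. A_x = 7  [A = 2·M−B = 2·(25/2, 8)−(18, 14)]
4. A_y = 2  [A = 2·M−B = 2·(25/2, 8)−(18, 14)]
   so A = (7, 2)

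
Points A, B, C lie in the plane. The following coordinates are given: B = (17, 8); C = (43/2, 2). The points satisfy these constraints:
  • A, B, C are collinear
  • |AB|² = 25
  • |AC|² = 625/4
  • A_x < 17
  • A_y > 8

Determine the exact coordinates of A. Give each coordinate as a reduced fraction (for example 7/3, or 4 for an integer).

1. A_x = 14  [[A, B, C are collinear ⇒ 6x+9/2y-138=0] ∩ [|A−(17, 8)|²=25]]
2. A_y = 12  [[A, B, C are collinear ⇒ 6x+9/2y-138=0] ∩ [|A−(17, 8)|²=25]]
   so A = (14, 12)

A = (14, 12)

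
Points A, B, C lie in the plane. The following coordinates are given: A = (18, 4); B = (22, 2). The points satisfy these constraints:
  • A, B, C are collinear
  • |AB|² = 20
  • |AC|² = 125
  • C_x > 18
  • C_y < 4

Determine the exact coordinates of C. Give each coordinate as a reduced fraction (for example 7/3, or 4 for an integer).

C = (28, -1)

1. C_x = 28  [[A, B, C are collinear ⇒ 2x+4y-52=0] ∩ [|C−(18, 4)|²=125]]
2. C_y = -1  [[A, B, C are collinear ⇒ 2x+4y-52=0] ∩ [|C−(18, 4)|²=125]]
   so C = (28, -1)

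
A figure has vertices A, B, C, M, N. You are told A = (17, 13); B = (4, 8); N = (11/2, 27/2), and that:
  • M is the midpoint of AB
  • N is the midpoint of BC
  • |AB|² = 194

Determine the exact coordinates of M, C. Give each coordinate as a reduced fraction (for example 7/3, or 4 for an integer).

M = (21/2, 21/2)
C = (7, 19)

1. M_x = 21/2  [2·M = A+B = (17, 13)+(4, 8)]
2. M_y = 21/2  [2·M = A+B = (17, 13)+(4, 8)]
   so M = (21/2, 21/2)
3. C_x = 7  [C = 2·N−B = 2·(11/2, 27/2)−(4, 8)]
4. C_y = 19  [C = 2·N−B = 2·(11/2, 27/2)−(4, 8)]
   so C = (7, 19)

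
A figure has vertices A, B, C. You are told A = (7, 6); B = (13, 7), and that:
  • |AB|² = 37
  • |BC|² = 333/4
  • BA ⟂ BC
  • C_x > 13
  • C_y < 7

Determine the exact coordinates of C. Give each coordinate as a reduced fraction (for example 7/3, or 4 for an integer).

C = (29/2, -2)

1. C_x = 29/2  [[BA ⟂ BC ⇒ -6x-1y+85=0] ∩ [|C−(13, 7)|²=333/4]]
2. C_y = -2  [[BA ⟂ BC ⇒ -6x-1y+85=0] ∩ [|C−(13, 7)|²=333/4]]
   so C = (29/2, -2)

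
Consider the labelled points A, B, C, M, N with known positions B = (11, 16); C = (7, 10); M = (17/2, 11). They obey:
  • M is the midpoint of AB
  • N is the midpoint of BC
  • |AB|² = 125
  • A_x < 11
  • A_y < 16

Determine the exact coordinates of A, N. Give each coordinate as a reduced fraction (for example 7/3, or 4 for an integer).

A = (6, 6)
N = (9, 13)

1. A_x = 6  [A = 2·M−B = 2·(17/2, 11)−(11, 16)]
2. A_y = 6  [A = 2·M−B = 2·(17/2, 11)−(11, 16)]
   so A = (6, 6)
3. N_x = 9  [2·N = B+C = (11, 16)+(7, 10)]
4. N_y = 13  [2·N = B+C = (11, 16)+(7, 10)]
   so N = (9, 13)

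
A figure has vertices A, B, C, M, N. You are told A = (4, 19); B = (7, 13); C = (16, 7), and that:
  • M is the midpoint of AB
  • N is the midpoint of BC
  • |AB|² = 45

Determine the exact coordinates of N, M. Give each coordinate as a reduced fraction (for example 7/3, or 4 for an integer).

1. M_x = 11/2  [2·M = A+B = (4, 19)+(7, 13)]
2. M_y = 16  [2·M = A+B = (4, 19)+(7, 13)]
   so M = (11/2, 16)
3. N_x = 23/2  [2·N = B+C = (7, 13)+(16, 7)]
4. N_y = 10  [2·N = B+C = (7, 13)+(16, 7)]
   so N = (23/2, 10)

N = (23/2, 10)
M = (11/2, 16)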